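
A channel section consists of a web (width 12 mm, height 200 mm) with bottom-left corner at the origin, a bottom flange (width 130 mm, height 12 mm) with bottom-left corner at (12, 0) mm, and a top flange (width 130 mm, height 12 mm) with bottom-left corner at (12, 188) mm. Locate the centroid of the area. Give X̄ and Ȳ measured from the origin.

X̄ = 46.13 mm, Ȳ = 100.00 mm

web: A = 12 × 200 = 2400.00, centroid at (6.00, 100.00).
bottom flange: A = 130 × 12 = 1560.00, centroid at (77.00, 6.00).
top flange: A = 130 × 12 = 1560.00, centroid at (77.00, 194.00).
ΣA = 5520.00 mm², ΣAX̄ = 254640.00 mm³, ΣAȲ = 552000.00 mm³.
X̄ = 254640.00/5520.00 = 46.13 mm; Ȳ = 552000.00/5520.00 = 100.00 mm.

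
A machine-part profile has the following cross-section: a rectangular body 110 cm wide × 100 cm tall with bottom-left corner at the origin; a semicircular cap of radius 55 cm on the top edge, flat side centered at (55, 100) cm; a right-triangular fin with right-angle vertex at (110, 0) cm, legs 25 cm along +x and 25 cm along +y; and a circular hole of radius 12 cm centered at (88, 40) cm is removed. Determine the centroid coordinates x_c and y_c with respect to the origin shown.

Part | A | x̄ᵢ | ȳᵢ | A·x̄ᵢ | A·ȳᵢ
rectangular body | 11000.00 | 55.00 | 50.00 | 605000.00 | 550000.00
semicircular top | 4751.66 | 55.00 | 123.34 | 261341.24 | 586082.56
triangular fin | 312.50 | 118.33 | 8.33 | 36979.17 | 2604.17
hole | -452.39 | 88.00 | 40.00 | -39810.26 | -18095.57
Σ | 15611.77 |  |  | 863510.14 | 1120591.15
x_c = 863510.14 / 15611.77 = 55.31 cm
y_c = 1120591.15 / 15611.77 = 71.78 cm

x_c = 55.31 cm, y_c = 71.78 cm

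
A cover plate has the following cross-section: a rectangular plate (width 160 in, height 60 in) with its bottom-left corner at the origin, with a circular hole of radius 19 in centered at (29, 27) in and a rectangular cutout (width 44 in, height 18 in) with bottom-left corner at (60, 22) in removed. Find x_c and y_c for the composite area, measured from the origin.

plate: A = 160 × 60 = 9600.00, centroid at (80.00, 30.00).
hole 1: A = −π·19² = -1134.11, centroid at (29.00, 27.00).
hole 2: A = −(44 × 18) = -792.00, centroid at (82.00, 31.00).
ΣA = 7673.89 in²
ΣAx_c = (9600.00)(80.00) + (-1134.11)(29.00) + (-792.00)(82.00) = 670166.67 in³
ΣAy_c = (9600.00)(30.00) + (-1134.11)(27.00) + (-792.00)(31.00) = 232826.90 in³
x_c = 670166.67 / 7673.89 = 87.33 in
y_c = 232826.90 / 7673.89 = 30.34 in

x_c = 87.33 in, y_c = 30.34 in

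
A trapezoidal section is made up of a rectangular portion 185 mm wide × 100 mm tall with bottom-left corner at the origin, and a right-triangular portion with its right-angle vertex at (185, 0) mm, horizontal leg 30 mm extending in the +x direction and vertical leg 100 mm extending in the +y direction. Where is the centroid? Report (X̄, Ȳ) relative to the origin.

Part | A | x̄ᵢ | ȳᵢ | A·x̄ᵢ | A·ȳᵢ
rectangular portion | 18500.00 | 92.50 | 50.00 | 1711250.00 | 925000.00
triangular portion | 1500.00 | 195.00 | 33.33 | 292500.00 | 50000.00
Σ | 20000.00 |  |  | 2003750.00 | 975000.00
X̄ = 2003750.00 / 20000.00 = 100.19 mm
Ȳ = 975000.00 / 20000.00 = 48.75 mm

X̄ = 100.19 mm, Ȳ = 48.75 mm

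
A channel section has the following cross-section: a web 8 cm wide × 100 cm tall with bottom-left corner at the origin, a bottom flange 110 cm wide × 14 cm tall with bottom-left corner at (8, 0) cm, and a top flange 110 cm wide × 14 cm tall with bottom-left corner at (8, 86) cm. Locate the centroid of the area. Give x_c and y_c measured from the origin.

Part | A | x̄ᵢ | ȳᵢ | A·x̄ᵢ | A·ȳᵢ
web | 800.00 | 4.00 | 50.00 | 3200.00 | 40000.00
bottom flange | 1540.00 | 63.00 | 7.00 | 97020.00 | 10780.00
top flange | 1540.00 | 63.00 | 93.00 | 97020.00 | 143220.00
Σ | 3880.00 |  |  | 197240.00 | 194000.00
x_c = 197240.00 / 3880.00 = 50.84 cm
y_c = 194000.00 / 3880.00 = 50.00 cm

x_c = 50.84 cm, y_c = 50.00 cm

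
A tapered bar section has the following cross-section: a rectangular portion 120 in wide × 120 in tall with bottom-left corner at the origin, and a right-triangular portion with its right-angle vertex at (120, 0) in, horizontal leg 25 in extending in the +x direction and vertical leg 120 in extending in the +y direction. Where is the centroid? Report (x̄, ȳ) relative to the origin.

rectangular portion: A = 120 × 120 = 14400.00, centroid at (60.00, 60.00).
triangular portion: A = ½·25·120 = 1500.00, centroid at (128.33, 40.00).
ΣA = 15900.00 in²
ΣAx̄ = (14400.00)(60.00) + (1500.00)(128.33) = 1056500.00 in³
ΣAȳ = (14400.00)(60.00) + (1500.00)(40.00) = 924000.00 in³
x̄ = 1056500.00 / 15900.00 = 66.45 in
ȳ = 924000.00 / 15900.00 = 58.11 in

x̄ = 66.45 in, ȳ = 58.11 in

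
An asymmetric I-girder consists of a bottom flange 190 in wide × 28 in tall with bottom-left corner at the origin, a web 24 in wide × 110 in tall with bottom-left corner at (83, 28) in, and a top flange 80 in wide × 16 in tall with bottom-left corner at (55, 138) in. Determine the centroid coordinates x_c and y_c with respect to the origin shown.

x_c = 95.00 in, y_c = 52.00 in

bottom flange: A = 190 × 28 = 5320.00, centroid at (95.00, 14.00).
web: A = 24 × 110 = 2640.00, centroid at (95.00, 83.00).
top flange: A = 80 × 16 = 1280.00, centroid at (95.00, 146.00).
ΣA = 9240.00 in², ΣAx_c = 877800.00 in³, ΣAy_c = 480480.00 in³.
x_c = 877800.00/9240.00 = 95.00 in; y_c = 480480.00/9240.00 = 52.00 in.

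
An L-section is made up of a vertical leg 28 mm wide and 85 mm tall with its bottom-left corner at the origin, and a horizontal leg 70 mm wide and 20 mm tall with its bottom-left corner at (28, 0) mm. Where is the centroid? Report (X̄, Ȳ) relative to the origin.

X̄ = 32.15 mm, Ȳ = 30.46 mm

vertical leg: A = 28 × 85 = 2380.00, centroid at (14.00, 42.50).
horizontal leg: A = 70 × 20 = 1400.00, centroid at (63.00, 10.00).
ΣA = 3780.00 mm²
ΣAX̄ = (2380.00)(14.00) + (1400.00)(63.00) = 121520.00 mm³
ΣAȲ = (2380.00)(42.50) + (1400.00)(10.00) = 115150.00 mm³
X̄ = 121520.00 / 3780.00 = 32.15 mm
Ȳ = 115150.00 / 3780.00 = 30.46 mm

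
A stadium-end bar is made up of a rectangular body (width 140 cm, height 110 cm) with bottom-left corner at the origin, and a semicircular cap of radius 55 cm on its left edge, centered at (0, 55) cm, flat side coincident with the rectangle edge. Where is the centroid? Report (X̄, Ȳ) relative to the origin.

Part | A | x̄ᵢ | ȳᵢ | A·x̄ᵢ | A·ȳᵢ
rectangular body | 15400.00 | 70.00 | 55.00 | 1078000.00 | 847000.00
semicircular end | 4751.66 | -23.34 | 55.00 | -110916.67 | 261341.24
Σ | 20151.66 |  |  | 967083.33 | 1108341.24
X̄ = 967083.33 / 20151.66 = 47.99 cm
Ȳ = 1108341.24 / 20151.66 = 55.00 cm

X̄ = 47.99 cm, Ȳ = 55.00 cm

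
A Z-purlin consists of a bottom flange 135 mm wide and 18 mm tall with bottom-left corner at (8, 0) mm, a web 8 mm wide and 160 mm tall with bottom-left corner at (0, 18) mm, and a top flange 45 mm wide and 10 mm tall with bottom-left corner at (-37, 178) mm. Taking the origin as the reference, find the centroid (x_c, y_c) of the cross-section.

x_c = 43.76 mm, y_c = 55.21 mm

Part | A | x̄ᵢ | ȳᵢ | A·x̄ᵢ | A·ȳᵢ
bottom flange | 2430.00 | 75.50 | 9.00 | 183465.00 | 21870.00
web | 1280.00 | 4.00 | 98.00 | 5120.00 | 125440.00
top flange | 450.00 | -14.50 | 183.00 | -6525.00 | 82350.00
Σ | 4160.00 |  |  | 182060.00 | 229660.00
x_c = 182060.00 / 4160.00 = 43.76 mm
y_c = 229660.00 / 4160.00 = 55.21 mm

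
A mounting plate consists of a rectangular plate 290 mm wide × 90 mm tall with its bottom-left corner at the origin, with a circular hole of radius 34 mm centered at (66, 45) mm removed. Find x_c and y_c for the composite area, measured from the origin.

x_c = 157.77 mm, y_c = 45.00 mm

plate: A = 290 × 90 = 26100.00, centroid at (145.00, 45.00).
hole: A = −π·34² = -3631.68, centroid at (66.00, 45.00).
ΣA = 22468.32 mm², ΣAx_c = 3544809.05 mm³, ΣAy_c = 1011074.35 mm³.
x_c = 3544809.05/22468.32 = 157.77 mm; y_c = 1011074.35/22468.32 = 45.00 mm.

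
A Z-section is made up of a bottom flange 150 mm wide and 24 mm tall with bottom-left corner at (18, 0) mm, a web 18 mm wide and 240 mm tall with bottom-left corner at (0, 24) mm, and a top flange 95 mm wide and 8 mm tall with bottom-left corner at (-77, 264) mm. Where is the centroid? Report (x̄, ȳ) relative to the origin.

bottom flange: A = 150 × 24 = 3600.00, centroid at (93.00, 12.00).
web: A = 18 × 240 = 4320.00, centroid at (9.00, 144.00).
top flange: A = 95 × 8 = 760.00, centroid at (-29.50, 268.00).
ΣA = 8680.00 mm², ΣAx̄ = 351260.00 mm³, ΣAȳ = 868960.00 mm³.
x̄ = 351260.00/8680.00 = 40.47 mm; ȳ = 868960.00/8680.00 = 100.11 mm.

x̄ = 40.47 mm, ȳ = 100.11 mm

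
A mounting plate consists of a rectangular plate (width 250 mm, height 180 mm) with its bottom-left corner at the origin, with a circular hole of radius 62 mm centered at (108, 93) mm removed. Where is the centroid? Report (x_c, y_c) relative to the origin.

plate: A = 250 × 180 = 45000.00, centroid at (125.00, 90.00).
hole: A = −π·62² = -12076.28, centroid at (108.00, 93.00).
ΣA = 32923.72 mm²
ΣAx_c = (45000.00)(125.00) + (-12076.28)(108.00) = 4320761.53 mm³
ΣAy_c = (45000.00)(90.00) + (-12076.28)(93.00) = 2926905.76 mm³
x_c = 4320761.53 / 32923.72 = 131.24 mm
y_c = 2926905.76 / 32923.72 = 88.90 mm

x_c = 131.24 mm, y_c = 88.90 mm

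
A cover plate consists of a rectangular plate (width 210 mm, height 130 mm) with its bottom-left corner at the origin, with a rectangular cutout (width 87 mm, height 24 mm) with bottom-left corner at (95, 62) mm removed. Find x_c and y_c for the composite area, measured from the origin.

plate: A = 210 × 130 = 27300.00, centroid at (105.00, 65.00).
hole: A = −(87 × 24) = -2088.00, centroid at (138.50, 74.00).
ΣA = 25212.00 mm², ΣAx_c = 2577312.00 mm³, ΣAy_c = 1619988.00 mm³.
x_c = 2577312.00/25212.00 = 102.23 mm; y_c = 1619988.00/25212.00 = 64.25 mm.

x_c = 102.23 mm, y_c = 64.25 mm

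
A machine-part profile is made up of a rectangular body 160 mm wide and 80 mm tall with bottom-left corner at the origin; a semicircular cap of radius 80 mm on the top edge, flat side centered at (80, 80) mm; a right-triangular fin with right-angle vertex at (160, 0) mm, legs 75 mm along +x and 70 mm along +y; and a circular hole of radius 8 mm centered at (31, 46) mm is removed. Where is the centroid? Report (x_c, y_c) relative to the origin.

x_c = 91.29 mm, y_c = 67.63 mm

Part | A | x̄ᵢ | ȳᵢ | A·x̄ᵢ | A·ȳᵢ
rectangular body | 12800.00 | 80.00 | 40.00 | 1024000.00 | 512000.00
semicircular top | 10053.10 | 80.00 | 113.95 | 804247.72 | 1145581.05
triangular fin | 2625.00 | 185.00 | 23.33 | 485625.00 | 61250.00
hole | -201.06 | 31.00 | 46.00 | -6232.92 | -9248.85
Σ | 25277.03 |  |  | 2307639.80 | 1709582.20
x_c = 2307639.80 / 25277.03 = 91.29 mm
y_c = 1709582.20 / 25277.03 = 67.63 mm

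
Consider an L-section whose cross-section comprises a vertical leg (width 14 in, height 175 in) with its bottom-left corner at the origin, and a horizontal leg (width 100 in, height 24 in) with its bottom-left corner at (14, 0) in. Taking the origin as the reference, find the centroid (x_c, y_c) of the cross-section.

x_c = 35.21 in, y_c = 50.14 in

Part | A | x̄ᵢ | ȳᵢ | A·x̄ᵢ | A·ȳᵢ
vertical leg | 2450.00 | 7.00 | 87.50 | 17150.00 | 214375.00
horizontal leg | 2400.00 | 64.00 | 12.00 | 153600.00 | 28800.00
Σ | 4850.00 |  |  | 170750.00 | 243175.00
x_c = 170750.00 / 4850.00 = 35.21 in
y_c = 243175.00 / 4850.00 = 50.14 in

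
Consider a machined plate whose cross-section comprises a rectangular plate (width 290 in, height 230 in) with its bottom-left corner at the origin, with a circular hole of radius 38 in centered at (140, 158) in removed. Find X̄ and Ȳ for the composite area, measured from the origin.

X̄ = 145.36 in, Ȳ = 111.86 in

plate: A = 290 × 230 = 66700.00, centroid at (145.00, 115.00).
hole: A = −π·38² = -4536.46, centroid at (140.00, 158.00).
ΣA = 62163.54 in², ΣAX̄ = 9036395.63 in³, ΣAȲ = 6953739.35 in³.
X̄ = 9036395.63/62163.54 = 145.36 in; Ȳ = 6953739.35/62163.54 = 111.86 in.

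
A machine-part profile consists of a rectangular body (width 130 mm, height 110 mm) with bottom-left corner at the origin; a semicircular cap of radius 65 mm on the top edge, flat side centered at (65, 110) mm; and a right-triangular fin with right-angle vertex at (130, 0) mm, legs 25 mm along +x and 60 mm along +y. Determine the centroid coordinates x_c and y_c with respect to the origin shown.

rectangular body: A = 130 × 110 = 14300.00, centroid at (65.00, 55.00).
semicircular top: A = ½π·65² = 6636.61, centroid at (65.00, 137.59).
triangular fin: A = ½·25·60 = 750.00, centroid at (138.33, 20.00).
ΣA = 21686.61 mm², ΣAx_c = 1464629.94 mm³, ΣAy_c = 1714610.93 mm³.
x_c = 1464629.94/21686.61 = 67.54 mm; y_c = 1714610.93/21686.61 = 79.06 mm.

x_c = 67.54 mm, y_c = 79.06 mm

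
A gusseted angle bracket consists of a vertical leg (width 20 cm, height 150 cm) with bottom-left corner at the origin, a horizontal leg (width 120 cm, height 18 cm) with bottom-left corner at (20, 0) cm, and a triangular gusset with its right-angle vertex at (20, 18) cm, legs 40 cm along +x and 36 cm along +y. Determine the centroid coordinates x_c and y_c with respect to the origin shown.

vertical leg: A = 20 × 150 = 3000.00, centroid at (10.00, 75.00).
horizontal leg: A = 120 × 18 = 2160.00, centroid at (80.00, 9.00).
gusset: A = ½·40·36 = 720.00, centroid at (33.33, 30.00).
ΣA = 5880.00 cm², ΣAx_c = 226800.00 cm³, ΣAy_c = 266040.00 cm³.
x_c = 226800.00/5880.00 = 38.57 cm; y_c = 266040.00/5880.00 = 45.24 cm.

x_c = 38.57 cm, y_c = 45.24 cm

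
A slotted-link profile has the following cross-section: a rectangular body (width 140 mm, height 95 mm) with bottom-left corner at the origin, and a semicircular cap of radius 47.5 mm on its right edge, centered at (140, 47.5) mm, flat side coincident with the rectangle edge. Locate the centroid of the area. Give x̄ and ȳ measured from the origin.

rectangular body: A = 140 × 95 = 13300.00, centroid at (70.00, 47.50).
semicircular end: A = ½π·47.5² = 3544.11, centroid at (160.16, 47.50).
ΣA = 16844.11 mm², ΣAx̄ = 1498623.21 mm³, ΣAȳ = 800095.19 mm³.
x̄ = 1498623.21/16844.11 = 88.97 mm; ȳ = 800095.19/16844.11 = 47.50 mm.

x̄ = 88.97 mm, ȳ = 47.50 mm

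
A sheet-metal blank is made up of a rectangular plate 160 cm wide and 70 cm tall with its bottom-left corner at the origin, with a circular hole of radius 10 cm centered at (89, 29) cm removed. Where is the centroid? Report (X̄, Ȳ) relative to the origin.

plate: A = 160 × 70 = 11200.00, centroid at (80.00, 35.00).
hole: A = −π·10² = -314.16, centroid at (89.00, 29.00).
ΣA = 10885.84 cm²
ΣAX̄ = (11200.00)(80.00) + (-314.16)(89.00) = 868039.83 cm³
ΣAȲ = (11200.00)(35.00) + (-314.16)(29.00) = 382889.38 cm³
X̄ = 868039.83 / 10885.84 = 79.74 cm
Ȳ = 382889.38 / 10885.84 = 35.17 cm

X̄ = 79.74 cm, Ȳ = 35.17 cm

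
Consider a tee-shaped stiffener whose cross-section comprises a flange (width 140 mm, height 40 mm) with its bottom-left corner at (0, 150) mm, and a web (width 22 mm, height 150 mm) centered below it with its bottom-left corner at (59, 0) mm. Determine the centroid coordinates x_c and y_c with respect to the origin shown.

x_c = 70.00 mm, y_c = 134.78 mm

Part | A | x̄ᵢ | ȳᵢ | A·x̄ᵢ | A·ȳᵢ
web | 3300.00 | 70.00 | 75.00 | 231000.00 | 247500.00
flange | 5600.00 | 70.00 | 170.00 | 392000.00 | 952000.00
Σ | 8900.00 |  |  | 623000.00 | 1199500.00
x_c = 623000.00 / 8900.00 = 70.00 mm
y_c = 1199500.00 / 8900.00 = 134.78 mm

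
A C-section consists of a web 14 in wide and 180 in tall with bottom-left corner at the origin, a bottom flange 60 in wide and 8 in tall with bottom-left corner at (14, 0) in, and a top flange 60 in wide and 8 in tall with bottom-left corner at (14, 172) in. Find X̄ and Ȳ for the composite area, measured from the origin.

web: A = 14 × 180 = 2520.00, centroid at (7.00, 90.00).
bottom flange: A = 60 × 8 = 480.00, centroid at (44.00, 4.00).
top flange: A = 60 × 8 = 480.00, centroid at (44.00, 176.00).
ΣA = 3480.00 in², ΣAX̄ = 59880.00 in³, ΣAȲ = 313200.00 in³.
X̄ = 59880.00/3480.00 = 17.21 in; Ȳ = 313200.00/3480.00 = 90.00 in.

X̄ = 17.21 in, Ȳ = 90.00 in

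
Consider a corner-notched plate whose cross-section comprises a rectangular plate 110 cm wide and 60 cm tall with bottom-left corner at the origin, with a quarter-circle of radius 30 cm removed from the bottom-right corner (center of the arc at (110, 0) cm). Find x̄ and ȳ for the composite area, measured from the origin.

x̄ = 49.93 cm, ȳ = 32.07 cm

plate: A = 110 × 60 = 6600.00, centroid at (55.00, 30.00).
removed quarter-circle: A = −¼π·30² = -706.86, centroid at (97.27, 12.73).
ΣA = 5893.14 cm², ΣAx̄ = 294245.58 cm³, ΣAȳ = 189000.00 cm³.
x̄ = 294245.58/5893.14 = 49.93 cm; ȳ = 189000.00/5893.14 = 32.07 cm.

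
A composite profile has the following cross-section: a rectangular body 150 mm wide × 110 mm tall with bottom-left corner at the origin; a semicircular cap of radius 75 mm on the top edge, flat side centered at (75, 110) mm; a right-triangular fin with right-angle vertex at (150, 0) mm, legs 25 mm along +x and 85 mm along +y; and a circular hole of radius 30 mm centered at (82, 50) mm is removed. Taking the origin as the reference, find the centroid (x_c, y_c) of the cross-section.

x_c = 77.92 mm, y_c = 86.95 mm

rectangular body: A = 150 × 110 = 16500.00, centroid at (75.00, 55.00).
semicircular top: A = ½π·75² = 8835.73, centroid at (75.00, 141.83).
triangular fin: A = ½·25·85 = 1062.50, centroid at (158.33, 28.33).
hole: A = −π·30² = -2827.43, centroid at (82.00, 50.00).
ΣA = 23570.80 mm²
ΣAx_c = (16500.00)(75.00) + (8835.73)(75.00) + (1062.50)(158.33) + (-2827.43)(82.00) = 1836559.33 mm³
ΣAy_c = (16500.00)(55.00) + (8835.73)(141.83) + (1062.50)(28.33) + (-2827.43)(50.00) = 2049412.72 mm³
x_c = 1836559.33 / 23570.80 = 77.92 mm
y_c = 2049412.72 / 23570.80 = 86.95 mm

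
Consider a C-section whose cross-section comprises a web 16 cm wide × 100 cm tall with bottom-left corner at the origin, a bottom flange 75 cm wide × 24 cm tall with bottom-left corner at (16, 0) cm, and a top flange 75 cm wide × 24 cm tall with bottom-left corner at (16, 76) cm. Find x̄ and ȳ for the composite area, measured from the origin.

x̄ = 39.50 cm, ȳ = 50.00 cm

Part | A | x̄ᵢ | ȳᵢ | A·x̄ᵢ | A·ȳᵢ
web | 1600.00 | 8.00 | 50.00 | 12800.00 | 80000.00
bottom flange | 1800.00 | 53.50 | 12.00 | 96300.00 | 21600.00
top flange | 1800.00 | 53.50 | 88.00 | 96300.00 | 158400.00
Σ | 5200.00 |  |  | 205400.00 | 260000.00
x̄ = 205400.00 / 5200.00 = 39.50 cm
ȳ = 260000.00 / 5200.00 = 50.00 cm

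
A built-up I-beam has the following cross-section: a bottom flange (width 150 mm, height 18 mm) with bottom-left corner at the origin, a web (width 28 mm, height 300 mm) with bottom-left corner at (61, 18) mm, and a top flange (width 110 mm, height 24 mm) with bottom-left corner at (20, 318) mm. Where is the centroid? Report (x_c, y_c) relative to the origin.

x_c = 75.00 mm, y_c = 167.88 mm

Part | A | x̄ᵢ | ȳᵢ | A·x̄ᵢ | A·ȳᵢ
bottom flange | 2700.00 | 75.00 | 9.00 | 202500.00 | 24300.00
web | 8400.00 | 75.00 | 168.00 | 630000.00 | 1411200.00
top flange | 2640.00 | 75.00 | 330.00 | 198000.00 | 871200.00
Σ | 13740.00 |  |  | 1030500.00 | 2306700.00
x_c = 1030500.00 / 13740.00 = 75.00 mm
y_c = 2306700.00 / 13740.00 = 167.88 mm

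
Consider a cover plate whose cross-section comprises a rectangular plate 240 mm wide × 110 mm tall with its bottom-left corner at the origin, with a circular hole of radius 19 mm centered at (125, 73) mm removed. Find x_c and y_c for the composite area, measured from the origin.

x_c = 119.78 mm, y_c = 54.19 mm

Part | A | x̄ᵢ | ȳᵢ | A·x̄ᵢ | A·ȳᵢ
plate | 26400.00 | 120.00 | 55.00 | 3168000.00 | 1452000.00
hole | -1134.11 | 125.00 | 73.00 | -141764.37 | -82790.39
Σ | 25265.89 |  |  | 3026235.63 | 1369209.61
x_c = 3026235.63 / 25265.89 = 119.78 mm
y_c = 1369209.61 / 25265.89 = 54.19 mm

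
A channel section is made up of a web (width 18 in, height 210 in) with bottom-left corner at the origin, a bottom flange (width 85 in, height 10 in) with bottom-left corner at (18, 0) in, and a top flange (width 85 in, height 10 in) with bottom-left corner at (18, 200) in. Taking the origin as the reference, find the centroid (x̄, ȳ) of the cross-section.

x̄ = 24.98 in, ȳ = 105.00 in

web: A = 18 × 210 = 3780.00, centroid at (9.00, 105.00).
bottom flange: A = 85 × 10 = 850.00, centroid at (60.50, 5.00).
top flange: A = 85 × 10 = 850.00, centroid at (60.50, 205.00).
ΣA = 5480.00 in²
ΣAx̄ = (3780.00)(9.00) + (850.00)(60.50) + (850.00)(60.50) = 136870.00 in³
ΣAȳ = (3780.00)(105.00) + (850.00)(5.00) + (850.00)(205.00) = 575400.00 in³
x̄ = 136870.00 / 5480.00 = 24.98 in
ȳ = 575400.00 / 5480.00 = 105.00 in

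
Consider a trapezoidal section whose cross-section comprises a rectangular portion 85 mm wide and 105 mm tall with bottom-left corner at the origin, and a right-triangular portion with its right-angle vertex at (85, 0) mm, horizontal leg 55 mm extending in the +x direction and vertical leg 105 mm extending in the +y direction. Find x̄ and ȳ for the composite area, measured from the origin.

rectangular portion: A = 85 × 105 = 8925.00, centroid at (42.50, 52.50).
triangular portion: A = ½·55·105 = 2887.50, centroid at (103.33, 35.00).
ΣA = 11812.50 mm²
ΣAx̄ = (8925.00)(42.50) + (2887.50)(103.33) = 677687.50 mm³
ΣAȳ = (8925.00)(52.50) + (2887.50)(35.00) = 569625.00 mm³
x̄ = 677687.50 / 11812.50 = 57.37 mm
ȳ = 569625.00 / 11812.50 = 48.22 mm

x̄ = 57.37 mm, ȳ = 48.22 mm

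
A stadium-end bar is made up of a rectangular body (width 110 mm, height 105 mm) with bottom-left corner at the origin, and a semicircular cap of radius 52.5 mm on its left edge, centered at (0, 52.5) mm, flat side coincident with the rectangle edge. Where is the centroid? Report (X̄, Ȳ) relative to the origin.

Part | A | x̄ᵢ | ȳᵢ | A·x̄ᵢ | A·ȳᵢ
rectangular body | 11550.00 | 55.00 | 52.50 | 635250.00 | 606375.00
semicircular end | 4329.51 | -22.28 | 52.50 | -96468.75 | 227299.14
Σ | 15879.51 |  |  | 538781.25 | 833674.14
X̄ = 538781.25 / 15879.51 = 33.93 mm
Ȳ = 833674.14 / 15879.51 = 52.50 mm

X̄ = 33.93 mm, Ȳ = 52.50 mm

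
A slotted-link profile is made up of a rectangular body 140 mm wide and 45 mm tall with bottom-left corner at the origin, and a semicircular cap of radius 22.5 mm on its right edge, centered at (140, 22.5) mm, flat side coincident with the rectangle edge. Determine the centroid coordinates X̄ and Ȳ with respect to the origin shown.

X̄ = 78.92 mm, Ȳ = 22.50 mm

Part | A | x̄ᵢ | ȳᵢ | A·x̄ᵢ | A·ȳᵢ
rectangular body | 6300.00 | 70.00 | 22.50 | 441000.00 | 141750.00
semicircular end | 795.22 | 149.55 | 22.50 | 118923.94 | 17892.35
Σ | 7095.22 |  |  | 559923.94 | 159642.35
X̄ = 559923.94 / 7095.22 = 78.92 mm
Ȳ = 159642.35 / 7095.22 = 22.50 mm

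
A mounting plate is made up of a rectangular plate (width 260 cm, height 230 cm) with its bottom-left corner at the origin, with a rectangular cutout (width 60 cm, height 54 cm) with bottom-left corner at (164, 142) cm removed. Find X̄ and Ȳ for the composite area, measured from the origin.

plate: A = 260 × 230 = 59800.00, centroid at (130.00, 115.00).
hole: A = −(60 × 54) = -3240.00, centroid at (194.00, 169.00).
ΣA = 56560.00 cm², ΣAX̄ = 7145440.00 cm³, ΣAȲ = 6329440.00 cm³.
X̄ = 7145440.00/56560.00 = 126.33 cm; Ȳ = 6329440.00/56560.00 = 111.91 cm.

X̄ = 126.33 cm, Ȳ = 111.91 cm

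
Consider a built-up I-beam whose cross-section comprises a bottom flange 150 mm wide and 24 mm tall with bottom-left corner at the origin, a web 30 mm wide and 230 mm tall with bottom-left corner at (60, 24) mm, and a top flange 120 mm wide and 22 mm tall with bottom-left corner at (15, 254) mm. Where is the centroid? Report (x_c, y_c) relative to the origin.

x_c = 75.00 mm, y_c = 129.52 mm

bottom flange: A = 150 × 24 = 3600.00, centroid at (75.00, 12.00).
web: A = 30 × 230 = 6900.00, centroid at (75.00, 139.00).
top flange: A = 120 × 22 = 2640.00, centroid at (75.00, 265.00).
ΣA = 13140.00 mm²
ΣAx_c = (3600.00)(75.00) + (6900.00)(75.00) + (2640.00)(75.00) = 985500.00 mm³
ΣAy_c = (3600.00)(12.00) + (6900.00)(139.00) + (2640.00)(265.00) = 1701900.00 mm³
x_c = 985500.00 / 13140.00 = 75.00 mm
y_c = 1701900.00 / 13140.00 = 129.52 mm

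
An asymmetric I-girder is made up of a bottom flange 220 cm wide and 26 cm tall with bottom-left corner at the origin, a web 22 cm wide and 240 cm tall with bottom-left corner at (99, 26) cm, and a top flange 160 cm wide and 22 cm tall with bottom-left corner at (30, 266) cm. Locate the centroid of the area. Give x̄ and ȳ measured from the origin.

bottom flange: A = 220 × 26 = 5720.00, centroid at (110.00, 13.00).
web: A = 22 × 240 = 5280.00, centroid at (110.00, 146.00).
top flange: A = 160 × 22 = 3520.00, centroid at (110.00, 277.00).
ΣA = 14520.00 cm²
ΣAx̄ = (5720.00)(110.00) + (5280.00)(110.00) + (3520.00)(110.00) = 1597200.00 cm³
ΣAȳ = (5720.00)(13.00) + (5280.00)(146.00) + (3520.00)(277.00) = 1820280.00 cm³
x̄ = 1597200.00 / 14520.00 = 110.00 cm
ȳ = 1820280.00 / 14520.00 = 125.36 cm

x̄ = 110.00 cm, ȳ = 125.36 cm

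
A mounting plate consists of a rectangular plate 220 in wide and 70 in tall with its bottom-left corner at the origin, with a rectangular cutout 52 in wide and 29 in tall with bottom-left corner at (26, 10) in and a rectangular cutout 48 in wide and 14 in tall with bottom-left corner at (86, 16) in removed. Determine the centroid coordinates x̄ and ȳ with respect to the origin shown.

x̄ = 116.62 in, ȳ = 36.81 in

plate: A = 220 × 70 = 15400.00, centroid at (110.00, 35.00).
hole 1: A = −(52 × 29) = -1508.00, centroid at (52.00, 24.50).
hole 2: A = −(48 × 14) = -672.00, centroid at (110.00, 23.00).
ΣA = 13220.00 in², ΣAx̄ = 1541664.00 in³, ΣAȳ = 486598.00 in³.
x̄ = 1541664.00/13220.00 = 116.62 in; ȳ = 486598.00/13220.00 = 36.81 in.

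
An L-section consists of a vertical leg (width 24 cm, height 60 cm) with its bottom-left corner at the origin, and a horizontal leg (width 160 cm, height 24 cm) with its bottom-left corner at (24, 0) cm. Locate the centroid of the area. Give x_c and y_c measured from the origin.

x_c = 78.91 cm, y_c = 16.91 cm

vertical leg: A = 24 × 60 = 1440.00, centroid at (12.00, 30.00).
horizontal leg: A = 160 × 24 = 3840.00, centroid at (104.00, 12.00).
ΣA = 5280.00 cm², ΣAx_c = 416640.00 cm³, ΣAy_c = 89280.00 cm³.
x_c = 416640.00/5280.00 = 78.91 cm; y_c = 89280.00/5280.00 = 16.91 cm.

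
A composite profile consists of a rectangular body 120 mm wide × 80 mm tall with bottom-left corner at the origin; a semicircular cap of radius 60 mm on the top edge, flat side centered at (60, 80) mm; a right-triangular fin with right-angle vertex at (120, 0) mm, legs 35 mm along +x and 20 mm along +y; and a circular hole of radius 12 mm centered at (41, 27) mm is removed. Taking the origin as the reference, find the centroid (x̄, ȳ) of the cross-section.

x̄ = 62.22 mm, ȳ = 64.05 mm

rectangular body: A = 120 × 80 = 9600.00, centroid at (60.00, 40.00).
semicircular top: A = ½π·60² = 5654.87, centroid at (60.00, 105.46).
triangular fin: A = ½·35·20 = 350.00, centroid at (131.67, 6.67).
hole: A = −π·12² = -452.39, centroid at (41.00, 27.00).
ΣA = 15152.48 mm², ΣAx̄ = 942827.38 mm³, ΣAȳ = 970508.16 mm³.
x̄ = 942827.38/15152.48 = 62.22 mm; ȳ = 970508.16/15152.48 = 64.05 mm.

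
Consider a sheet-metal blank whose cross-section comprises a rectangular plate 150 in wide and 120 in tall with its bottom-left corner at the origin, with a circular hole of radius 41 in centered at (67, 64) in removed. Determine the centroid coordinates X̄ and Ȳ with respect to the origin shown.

X̄ = 78.32 in, Ȳ = 58.34 in

Part | A | x̄ᵢ | ȳᵢ | A·x̄ᵢ | A·ȳᵢ
plate | 18000.00 | 75.00 | 60.00 | 1350000.00 | 1080000.00
hole | -5281.02 | 67.00 | 64.00 | -353828.16 | -337985.10
Σ | 12718.98 |  |  | 996171.84 | 742014.90
X̄ = 996171.84 / 12718.98 = 78.32 in
Ȳ = 742014.90 / 12718.98 = 58.34 in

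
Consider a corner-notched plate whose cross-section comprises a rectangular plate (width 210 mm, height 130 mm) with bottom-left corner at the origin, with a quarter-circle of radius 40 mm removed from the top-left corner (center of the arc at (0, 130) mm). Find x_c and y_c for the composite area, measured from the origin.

x_c = 109.25 mm, y_c = 62.68 mm

plate: A = 210 × 130 = 27300.00, centroid at (105.00, 65.00).
removed quarter-circle: A = −¼π·40² = -1256.64, centroid at (16.98, 113.02).
ΣA = 26043.36 mm², ΣAx_c = 2845166.67 mm³, ΣAy_c = 1632470.52 mm³.
x_c = 2845166.67/26043.36 = 109.25 mm; y_c = 1632470.52/26043.36 = 62.68 mm.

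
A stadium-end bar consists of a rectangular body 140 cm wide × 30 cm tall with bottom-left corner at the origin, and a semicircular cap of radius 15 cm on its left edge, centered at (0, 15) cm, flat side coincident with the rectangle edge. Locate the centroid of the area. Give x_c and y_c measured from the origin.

x_c = 64.07 cm, y_c = 15.00 cm

rectangular body: A = 140 × 30 = 4200.00, centroid at (70.00, 15.00).
semicircular end: A = ½π·15² = 353.43, centroid at (-6.37, 15.00).
ΣA = 4553.43 cm²
ΣAx_c = (4200.00)(70.00) + (353.43)(-6.37) = 291750.00 cm³
ΣAy_c = (4200.00)(15.00) + (353.43)(15.00) = 68301.44 cm³
x_c = 291750.00 / 4553.43 = 64.07 cm
y_c = 68301.44 / 4553.43 = 15.00 cm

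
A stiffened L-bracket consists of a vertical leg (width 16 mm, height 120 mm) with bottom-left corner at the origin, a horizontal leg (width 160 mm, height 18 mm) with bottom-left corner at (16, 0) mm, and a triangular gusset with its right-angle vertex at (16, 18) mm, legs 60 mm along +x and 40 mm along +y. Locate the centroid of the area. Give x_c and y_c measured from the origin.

vertical leg: A = 16 × 120 = 1920.00, centroid at (8.00, 60.00).
horizontal leg: A = 160 × 18 = 2880.00, centroid at (96.00, 9.00).
gusset: A = ½·60·40 = 1200.00, centroid at (36.00, 31.33).
ΣA = 6000.00 mm²
ΣAx_c = (1920.00)(8.00) + (2880.00)(96.00) + (1200.00)(36.00) = 335040.00 mm³
ΣAy_c = (1920.00)(60.00) + (2880.00)(9.00) + (1200.00)(31.33) = 178720.00 mm³
x_c = 335040.00 / 6000.00 = 55.84 mm
y_c = 178720.00 / 6000.00 = 29.79 mm

x_c = 55.84 mm, y_c = 29.79 mm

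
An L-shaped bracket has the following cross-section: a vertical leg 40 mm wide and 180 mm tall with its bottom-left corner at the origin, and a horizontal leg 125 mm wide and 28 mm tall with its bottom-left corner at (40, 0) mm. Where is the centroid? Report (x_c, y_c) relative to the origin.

x_c = 46.99 mm, y_c = 65.14 mm

vertical leg: A = 40 × 180 = 7200.00, centroid at (20.00, 90.00).
horizontal leg: A = 125 × 28 = 3500.00, centroid at (102.50, 14.00).
ΣA = 10700.00 mm², ΣAx_c = 502750.00 mm³, ΣAy_c = 697000.00 mm³.
x_c = 502750.00/10700.00 = 46.99 mm; y_c = 697000.00/10700.00 = 65.14 mm.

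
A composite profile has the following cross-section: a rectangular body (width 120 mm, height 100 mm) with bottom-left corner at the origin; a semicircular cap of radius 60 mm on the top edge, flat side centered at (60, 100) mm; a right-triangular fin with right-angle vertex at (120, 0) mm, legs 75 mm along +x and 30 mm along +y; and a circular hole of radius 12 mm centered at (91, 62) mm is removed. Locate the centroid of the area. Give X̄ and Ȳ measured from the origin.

rectangular body: A = 120 × 100 = 12000.00, centroid at (60.00, 50.00).
semicircular top: A = ½π·60² = 5654.87, centroid at (60.00, 125.46).
triangular fin: A = ½·75·30 = 1125.00, centroid at (145.00, 10.00).
hole: A = −π·12² = -452.39, centroid at (91.00, 62.00).
ΣA = 18327.48 mm²
ΣAX̄ = (12000.00)(60.00) + (5654.87)(60.00) + (1125.00)(145.00) + (-452.39)(91.00) = 1181249.58 mm³
ΣAȲ = (12000.00)(50.00) + (5654.87)(125.46) + (1125.00)(10.00) + (-452.39)(62.00) = 1292688.54 mm³
X̄ = 1181249.58 / 18327.48 = 64.45 mm
Ȳ = 1292688.54 / 18327.48 = 70.53 mm

X̄ = 64.45 mm, Ȳ = 70.53 mm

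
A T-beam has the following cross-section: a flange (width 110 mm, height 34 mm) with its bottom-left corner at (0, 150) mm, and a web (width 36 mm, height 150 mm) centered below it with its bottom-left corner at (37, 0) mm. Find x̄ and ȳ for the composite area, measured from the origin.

x̄ = 55.00 mm, ȳ = 112.65 mm

web: A = 36 × 150 = 5400.00, centroid at (55.00, 75.00).
flange: A = 110 × 34 = 3740.00, centroid at (55.00, 167.00).
ΣA = 9140.00 mm², ΣAx̄ = 502700.00 mm³, ΣAȳ = 1029580.00 mm³.
x̄ = 502700.00/9140.00 = 55.00 mm; ȳ = 1029580.00/9140.00 = 112.65 mm.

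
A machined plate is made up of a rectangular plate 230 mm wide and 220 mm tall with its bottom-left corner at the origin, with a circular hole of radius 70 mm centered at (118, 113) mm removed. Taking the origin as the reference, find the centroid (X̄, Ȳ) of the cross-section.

X̄ = 113.69 mm, Ȳ = 108.69 mm

plate: A = 230 × 220 = 50600.00, centroid at (115.00, 110.00).
hole: A = −π·70² = -15393.80, centroid at (118.00, 113.00).
ΣA = 35206.20 mm², ΣAX̄ = 4002531.13 mm³, ΣAȲ = 3826500.15 mm³.
X̄ = 4002531.13/35206.20 = 113.69 mm; Ȳ = 3826500.15/35206.20 = 108.69 mm.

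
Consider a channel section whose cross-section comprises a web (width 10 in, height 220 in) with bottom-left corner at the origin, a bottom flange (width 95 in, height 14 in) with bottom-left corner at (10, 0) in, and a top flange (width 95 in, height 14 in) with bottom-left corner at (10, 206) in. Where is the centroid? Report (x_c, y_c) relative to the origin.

web: A = 10 × 220 = 2200.00, centroid at (5.00, 110.00).
bottom flange: A = 95 × 14 = 1330.00, centroid at (57.50, 7.00).
top flange: A = 95 × 14 = 1330.00, centroid at (57.50, 213.00).
ΣA = 4860.00 in², ΣAx_c = 163950.00 in³, ΣAy_c = 534600.00 in³.
x_c = 163950.00/4860.00 = 33.73 in; y_c = 534600.00/4860.00 = 110.00 in.

x_c = 33.73 in, y_c = 110.00 in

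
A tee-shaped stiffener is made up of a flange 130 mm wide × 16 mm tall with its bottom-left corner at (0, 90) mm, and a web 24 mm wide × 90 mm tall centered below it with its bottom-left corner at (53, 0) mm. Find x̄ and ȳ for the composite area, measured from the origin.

x̄ = 65.00 mm, ȳ = 71.00 mm

Part | A | x̄ᵢ | ȳᵢ | A·x̄ᵢ | A·ȳᵢ
web | 2160.00 | 65.00 | 45.00 | 140400.00 | 97200.00
flange | 2080.00 | 65.00 | 98.00 | 135200.00 | 203840.00
Σ | 4240.00 |  |  | 275600.00 | 301040.00
x̄ = 275600.00 / 4240.00 = 65.00 mm
ȳ = 301040.00 / 4240.00 = 71.00 mm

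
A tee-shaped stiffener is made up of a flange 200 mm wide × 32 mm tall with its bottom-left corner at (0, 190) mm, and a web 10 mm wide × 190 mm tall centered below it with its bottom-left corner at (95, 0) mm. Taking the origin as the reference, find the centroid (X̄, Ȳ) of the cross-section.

Part | A | x̄ᵢ | ȳᵢ | A·x̄ᵢ | A·ȳᵢ
web | 1900.00 | 100.00 | 95.00 | 190000.00 | 180500.00
flange | 6400.00 | 100.00 | 206.00 | 640000.00 | 1318400.00
Σ | 8300.00 |  |  | 830000.00 | 1498900.00
X̄ = 830000.00 / 8300.00 = 100.00 mm
Ȳ = 1498900.00 / 8300.00 = 180.59 mm

X̄ = 100.00 mm, Ȳ = 180.59 mm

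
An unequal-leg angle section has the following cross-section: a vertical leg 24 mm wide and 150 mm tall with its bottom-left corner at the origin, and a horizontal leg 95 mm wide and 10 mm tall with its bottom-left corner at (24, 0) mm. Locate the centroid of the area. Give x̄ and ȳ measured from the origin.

vertical leg: A = 24 × 150 = 3600.00, centroid at (12.00, 75.00).
horizontal leg: A = 95 × 10 = 950.00, centroid at (71.50, 5.00).
ΣA = 4550.00 mm², ΣAx̄ = 111125.00 mm³, ΣAȳ = 274750.00 mm³.
x̄ = 111125.00/4550.00 = 24.42 mm; ȳ = 274750.00/4550.00 = 60.38 mm.

x̄ = 24.42 mm, ȳ = 60.38 mm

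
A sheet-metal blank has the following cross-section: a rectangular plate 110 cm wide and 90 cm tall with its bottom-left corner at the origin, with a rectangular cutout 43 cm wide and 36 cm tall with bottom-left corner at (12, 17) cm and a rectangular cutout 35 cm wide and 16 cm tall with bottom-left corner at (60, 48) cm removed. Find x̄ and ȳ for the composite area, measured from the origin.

x̄ = 57.65 cm, ȳ = 46.20 cm

plate: A = 110 × 90 = 9900.00, centroid at (55.00, 45.00).
hole 1: A = −(43 × 36) = -1548.00, centroid at (33.50, 35.00).
hole 2: A = −(35 × 16) = -560.00, centroid at (77.50, 56.00).
ΣA = 7792.00 cm²
ΣAx̄ = (9900.00)(55.00) + (-1548.00)(33.50) + (-560.00)(77.50) = 449242.00 cm³
ΣAȳ = (9900.00)(45.00) + (-1548.00)(35.00) + (-560.00)(56.00) = 359960.00 cm³
x̄ = 449242.00 / 7792.00 = 57.65 cm
ȳ = 359960.00 / 7792.00 = 46.20 cm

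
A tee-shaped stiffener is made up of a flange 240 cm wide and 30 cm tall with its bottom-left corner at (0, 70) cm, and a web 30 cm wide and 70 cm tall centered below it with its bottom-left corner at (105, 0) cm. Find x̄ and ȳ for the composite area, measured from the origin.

web: A = 30 × 70 = 2100.00, centroid at (120.00, 35.00).
flange: A = 240 × 30 = 7200.00, centroid at (120.00, 85.00).
ΣA = 9300.00 cm²
ΣAx̄ = (2100.00)(120.00) + (7200.00)(120.00) = 1116000.00 cm³
ΣAȳ = (2100.00)(35.00) + (7200.00)(85.00) = 685500.00 cm³
x̄ = 1116000.00 / 9300.00 = 120.00 cm
ȳ = 685500.00 / 9300.00 = 73.71 cm

x̄ = 120.00 cm, ȳ = 73.71 cm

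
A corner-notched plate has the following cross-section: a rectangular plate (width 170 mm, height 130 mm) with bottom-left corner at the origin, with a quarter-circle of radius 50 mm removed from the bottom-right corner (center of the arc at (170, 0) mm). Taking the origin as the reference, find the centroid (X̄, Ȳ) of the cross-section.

X̄ = 78.78 mm, Ȳ = 69.27 mm

plate: A = 170 × 130 = 22100.00, centroid at (85.00, 65.00).
removed quarter-circle: A = −¼π·50² = -1963.50, centroid at (148.78, 21.22).
ΣA = 20136.50 mm²
ΣAX̄ = (22100.00)(85.00) + (-1963.50)(148.78) = 1586372.45 mm³
ΣAȲ = (22100.00)(65.00) + (-1963.50)(21.22) = 1394833.33 mm³
X̄ = 1586372.45 / 20136.50 = 78.78 mm
Ȳ = 1394833.33 / 20136.50 = 69.27 mm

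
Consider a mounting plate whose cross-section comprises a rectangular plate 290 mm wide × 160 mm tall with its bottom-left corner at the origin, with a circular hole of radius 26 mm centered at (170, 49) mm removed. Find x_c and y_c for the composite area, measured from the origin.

x_c = 143.80 mm, y_c = 81.49 mm

plate: A = 290 × 160 = 46400.00, centroid at (145.00, 80.00).
hole: A = −π·26² = -2123.72, centroid at (170.00, 49.00).
ΣA = 44276.28 mm², ΣAx_c = 6366968.17 mm³, ΣAy_c = 3607937.88 mm³.
x_c = 6366968.17/44276.28 = 143.80 mm; y_c = 3607937.88/44276.28 = 81.49 mm.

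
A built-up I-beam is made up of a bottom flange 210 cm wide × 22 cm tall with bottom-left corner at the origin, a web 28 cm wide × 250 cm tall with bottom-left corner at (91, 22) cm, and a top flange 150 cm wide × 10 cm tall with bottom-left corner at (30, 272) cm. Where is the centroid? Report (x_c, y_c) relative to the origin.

Part | A | x̄ᵢ | ȳᵢ | A·x̄ᵢ | A·ȳᵢ
bottom flange | 4620.00 | 105.00 | 11.00 | 485100.00 | 50820.00
web | 7000.00 | 105.00 | 147.00 | 735000.00 | 1029000.00
top flange | 1500.00 | 105.00 | 277.00 | 157500.00 | 415500.00
Σ | 13120.00 |  |  | 1377600.00 | 1495320.00
x_c = 1377600.00 / 13120.00 = 105.00 cm
y_c = 1495320.00 / 13120.00 = 113.97 cm

x_c = 105.00 cm, y_c = 113.97 cm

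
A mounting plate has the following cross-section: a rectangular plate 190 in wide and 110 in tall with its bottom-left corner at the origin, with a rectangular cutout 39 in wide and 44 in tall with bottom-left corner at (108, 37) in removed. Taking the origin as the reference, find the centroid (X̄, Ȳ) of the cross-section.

X̄ = 92.09 in, Ȳ = 54.64 in

plate: A = 190 × 110 = 20900.00, centroid at (95.00, 55.00).
hole: A = −(39 × 44) = -1716.00, centroid at (127.50, 59.00).
ΣA = 19184.00 in², ΣAX̄ = 1766710.00 in³, ΣAȲ = 1048256.00 in³.
X̄ = 1766710.00/19184.00 = 92.09 in; Ȳ = 1048256.00/19184.00 = 54.64 in.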